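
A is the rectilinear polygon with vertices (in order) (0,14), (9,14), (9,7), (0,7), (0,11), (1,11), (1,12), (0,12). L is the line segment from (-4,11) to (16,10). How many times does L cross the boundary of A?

2

The segment meets the boundary at (9,10.35), (0,10.8).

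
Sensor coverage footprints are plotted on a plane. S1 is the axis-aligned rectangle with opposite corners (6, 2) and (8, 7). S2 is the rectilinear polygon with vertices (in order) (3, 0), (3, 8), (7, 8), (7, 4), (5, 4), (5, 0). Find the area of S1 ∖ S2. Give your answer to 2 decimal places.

7.00

|S1| = 10, |S1∩S2| = 3.
|S1 ∖ S2| = |S1| − |S1∩S2| = 10 − 3 = 7.00.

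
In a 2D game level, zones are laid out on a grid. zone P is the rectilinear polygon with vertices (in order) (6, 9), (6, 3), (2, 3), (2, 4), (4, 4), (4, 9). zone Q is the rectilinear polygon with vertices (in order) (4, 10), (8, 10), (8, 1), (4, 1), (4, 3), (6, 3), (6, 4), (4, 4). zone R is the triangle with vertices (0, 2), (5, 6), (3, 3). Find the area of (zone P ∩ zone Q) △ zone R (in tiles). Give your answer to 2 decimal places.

|zone P ∩ zone Q| = 10.
|(zone P ∩ zone Q) ∩ zone R| = 0.35.
|(zone P ∩ zone Q) △ zone R| = 10 + 3.5 − 0.7 = 12.80.

12.80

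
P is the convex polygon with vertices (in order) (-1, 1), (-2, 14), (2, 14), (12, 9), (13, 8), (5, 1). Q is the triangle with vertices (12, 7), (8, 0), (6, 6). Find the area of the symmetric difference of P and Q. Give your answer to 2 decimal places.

|P| = 130, |Q| = 19, |P∩Q| = 9.8155.
|P △ Q| = |P| + |Q| − 2·|P∩Q| = 130 + 19 − 19.6309 = 129.37.

129.37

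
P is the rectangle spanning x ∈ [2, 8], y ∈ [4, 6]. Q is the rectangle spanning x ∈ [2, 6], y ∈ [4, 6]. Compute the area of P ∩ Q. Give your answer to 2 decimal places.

|P∩Q|: x∈[2,6], y∈[4,6] → 4·2 = 8.

8.00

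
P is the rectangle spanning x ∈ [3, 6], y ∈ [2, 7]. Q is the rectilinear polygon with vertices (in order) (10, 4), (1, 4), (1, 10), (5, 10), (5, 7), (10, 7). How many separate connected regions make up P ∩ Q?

P ∩ Q is a single connected region.

1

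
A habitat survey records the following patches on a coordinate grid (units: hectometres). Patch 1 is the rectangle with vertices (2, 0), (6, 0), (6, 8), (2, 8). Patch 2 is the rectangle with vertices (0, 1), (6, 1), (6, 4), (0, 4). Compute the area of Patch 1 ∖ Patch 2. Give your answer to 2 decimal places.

|Patch 1∩Patch 2|: x∈[2,6], y∈[1,4] → 4·3 = 12.
|Patch 1| = 32.
|Patch 1 ∖ Patch 2| = |Patch 1| − |Patch 1∩Patch 2| = 32 − 12 = 20.00.

20.00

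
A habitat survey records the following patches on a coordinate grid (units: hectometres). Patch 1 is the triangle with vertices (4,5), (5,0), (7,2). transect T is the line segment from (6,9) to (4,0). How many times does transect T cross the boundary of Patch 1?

The segment meets the boundary at (4.526,2.368), (4.909,4.091).

2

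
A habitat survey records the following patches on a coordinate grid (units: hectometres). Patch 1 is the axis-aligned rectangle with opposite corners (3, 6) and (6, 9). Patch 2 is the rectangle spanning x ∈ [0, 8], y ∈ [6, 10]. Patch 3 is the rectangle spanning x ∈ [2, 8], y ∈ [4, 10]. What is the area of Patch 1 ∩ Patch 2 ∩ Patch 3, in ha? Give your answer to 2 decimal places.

9.00

The intersection is the polygon with vertices (6,9), (6,6), (3,6), (3,9).
By the shoelace formula its area is 9.00.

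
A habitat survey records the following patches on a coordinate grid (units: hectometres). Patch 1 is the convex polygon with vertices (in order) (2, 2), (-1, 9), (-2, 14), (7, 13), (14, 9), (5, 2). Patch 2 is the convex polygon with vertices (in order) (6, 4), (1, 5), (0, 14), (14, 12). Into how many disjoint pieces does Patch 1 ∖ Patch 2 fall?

1

Patch 1 ∖ Patch 2 is a single connected region.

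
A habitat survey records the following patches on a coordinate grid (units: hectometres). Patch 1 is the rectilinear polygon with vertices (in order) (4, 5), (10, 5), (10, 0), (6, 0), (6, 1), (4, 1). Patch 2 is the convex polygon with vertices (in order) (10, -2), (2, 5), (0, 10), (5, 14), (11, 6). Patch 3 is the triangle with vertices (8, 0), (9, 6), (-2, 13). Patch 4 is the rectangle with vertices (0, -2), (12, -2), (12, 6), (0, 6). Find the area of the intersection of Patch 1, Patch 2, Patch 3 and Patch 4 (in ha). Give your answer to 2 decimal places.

11.70

The intersection is the polygon with vertices (8,0), (4.154,5), (8.833,5).
By the shoelace formula its area is 11.70.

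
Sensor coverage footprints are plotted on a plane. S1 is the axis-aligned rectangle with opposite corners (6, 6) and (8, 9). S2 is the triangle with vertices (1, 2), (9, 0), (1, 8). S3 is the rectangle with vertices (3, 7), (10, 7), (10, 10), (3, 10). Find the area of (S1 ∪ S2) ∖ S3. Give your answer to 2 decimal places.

|S1 ∪ S2| = 30.
|(S1 ∪ S2) ∩ S3| = 4.
|(S1 ∪ S2) ∖ S3| = 30 − 4 = 26.00.

26.00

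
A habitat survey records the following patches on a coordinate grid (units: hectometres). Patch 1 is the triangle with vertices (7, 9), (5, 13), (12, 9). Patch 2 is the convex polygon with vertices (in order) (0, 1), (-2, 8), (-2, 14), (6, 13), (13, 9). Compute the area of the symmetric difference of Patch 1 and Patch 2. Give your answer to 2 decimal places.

|Patch 1| = 10, |Patch 2| = 111, |Patch 1∩Patch 2| = 10.
|Patch 1 △ Patch 2| = |Patch 1| + |Patch 2| − 2·|Patch 1∩Patch 2| = 10 + 111 − 20 = 101.00.

101.00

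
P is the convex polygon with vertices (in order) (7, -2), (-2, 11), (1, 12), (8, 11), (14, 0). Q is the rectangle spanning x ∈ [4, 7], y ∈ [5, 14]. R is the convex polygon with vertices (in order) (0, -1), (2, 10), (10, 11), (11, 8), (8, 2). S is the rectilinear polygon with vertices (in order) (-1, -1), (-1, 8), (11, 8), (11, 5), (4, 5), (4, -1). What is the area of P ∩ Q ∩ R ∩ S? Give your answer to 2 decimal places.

The intersection is the polygon with vertices (4,5), (4,8), (7,8), (7,5).
By the shoelace formula its area is 9.00.

9.00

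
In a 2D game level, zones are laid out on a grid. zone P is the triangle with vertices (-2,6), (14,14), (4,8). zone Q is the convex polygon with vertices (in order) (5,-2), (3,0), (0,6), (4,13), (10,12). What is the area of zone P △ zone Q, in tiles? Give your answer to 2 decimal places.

75.83

|zone P| = 8, |zone Q| = 81, |zone P∩zone Q| = 6.5872.
|zone P △ zone Q| = |zone P| + |zone Q| − 2·|zone P∩zone Q| = 8 + 81 − 13.1743 = 75.83.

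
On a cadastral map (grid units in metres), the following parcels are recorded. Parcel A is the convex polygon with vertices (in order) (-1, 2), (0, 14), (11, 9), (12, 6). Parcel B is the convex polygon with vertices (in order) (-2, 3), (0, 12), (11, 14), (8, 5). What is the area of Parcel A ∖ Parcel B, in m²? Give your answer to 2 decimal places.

|Parcel A| = 90, |Parcel A∩Parcel B| = 69.3699.
|Parcel A ∖ Parcel B| = |Parcel A| − |Parcel A∩Parcel B| = 90 − 69.3699 = 20.63.

20.63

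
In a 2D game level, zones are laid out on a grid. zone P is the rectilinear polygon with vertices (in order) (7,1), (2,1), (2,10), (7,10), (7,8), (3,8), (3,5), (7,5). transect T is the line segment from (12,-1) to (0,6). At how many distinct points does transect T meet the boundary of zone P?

2

The segment meets the boundary at (2,4.833), (7,1.917).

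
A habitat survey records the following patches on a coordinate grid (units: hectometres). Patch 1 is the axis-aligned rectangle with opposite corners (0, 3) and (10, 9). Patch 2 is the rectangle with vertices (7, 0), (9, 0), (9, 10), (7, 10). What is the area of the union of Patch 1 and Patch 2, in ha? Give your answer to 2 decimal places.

By inclusion–exclusion:
Individual areas: |Patch 1| = 60, |Patch 2| = 20.
|Patch 1∩Patch 2|: x∈[7,9], y∈[3,9] → 2·6 = 12.
|Patch 1 ∪ Patch 2| = 80 − 12 = 68.00.

68.00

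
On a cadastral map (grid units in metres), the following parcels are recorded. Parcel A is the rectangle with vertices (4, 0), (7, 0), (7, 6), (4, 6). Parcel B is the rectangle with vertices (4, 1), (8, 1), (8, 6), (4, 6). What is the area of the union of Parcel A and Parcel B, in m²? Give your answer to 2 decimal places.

By inclusion–exclusion:
Individual areas: |Parcel A| = 18, |Parcel B| = 20.
|Parcel A∩Parcel B|: x∈[4,7], y∈[1,6] → 3·5 = 15.
|Parcel A ∪ Parcel B| = 38 − 15 = 23.00.

23.00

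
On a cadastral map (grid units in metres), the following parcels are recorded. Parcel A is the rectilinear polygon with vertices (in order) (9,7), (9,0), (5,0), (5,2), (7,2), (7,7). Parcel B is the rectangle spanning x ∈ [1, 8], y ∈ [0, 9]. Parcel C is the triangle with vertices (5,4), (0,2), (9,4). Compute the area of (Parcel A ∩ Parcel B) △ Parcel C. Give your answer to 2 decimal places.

14.33

|Parcel A ∩ Parcel B| = 11.
|(Parcel A ∩ Parcel B) ∩ Parcel C| = 0.3333.
|(Parcel A ∩ Parcel B) △ Parcel C| = 11 + 4 − 0.6667 = 14.33.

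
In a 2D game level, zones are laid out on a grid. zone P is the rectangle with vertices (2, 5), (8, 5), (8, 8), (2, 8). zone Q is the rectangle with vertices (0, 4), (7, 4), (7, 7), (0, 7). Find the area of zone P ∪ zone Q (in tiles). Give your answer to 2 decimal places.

By inclusion–exclusion:
Individual areas: |zone P| = 18, |zone Q| = 21.
|zone P∩zone Q|: x∈[2,7], y∈[5,7] → 5·2 = 10.
|zone P ∪ zone Q| = 39 − 10 = 29.00.

29.00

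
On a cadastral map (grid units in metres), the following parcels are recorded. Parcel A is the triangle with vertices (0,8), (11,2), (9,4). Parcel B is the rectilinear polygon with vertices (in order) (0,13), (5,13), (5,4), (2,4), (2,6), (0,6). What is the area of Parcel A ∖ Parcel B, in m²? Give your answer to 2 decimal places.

3.74

|Parcel A| = 5, |Parcel A∩Parcel B| = 1.2626.
|Parcel A ∖ Parcel B| = |Parcel A| − |Parcel A∩Parcel B| = 5 − 1.2626 = 3.74.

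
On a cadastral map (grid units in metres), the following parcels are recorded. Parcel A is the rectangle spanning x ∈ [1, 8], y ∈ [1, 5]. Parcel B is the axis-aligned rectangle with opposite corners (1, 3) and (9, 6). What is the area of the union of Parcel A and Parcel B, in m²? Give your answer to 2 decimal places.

38.00

By inclusion–exclusion:
Individual areas: |Parcel A| = 28, |Parcel B| = 24.
|Parcel A∩Parcel B|: x∈[1,8], y∈[3,5] → 7·2 = 14.
|Parcel A ∪ Parcel B| = 52 − 14 = 38.00.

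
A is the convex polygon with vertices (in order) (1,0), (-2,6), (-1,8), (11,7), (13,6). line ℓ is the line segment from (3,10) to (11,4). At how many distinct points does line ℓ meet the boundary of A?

2

The segment meets the boundary at (10.2,4.6), (6.5,7.375).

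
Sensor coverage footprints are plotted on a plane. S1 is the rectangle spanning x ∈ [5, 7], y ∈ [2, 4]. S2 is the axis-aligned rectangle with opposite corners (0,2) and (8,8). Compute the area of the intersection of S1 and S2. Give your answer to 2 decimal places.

|S1∩S2|: x∈[5,7], y∈[2,4] → 2·2 = 4.

4.00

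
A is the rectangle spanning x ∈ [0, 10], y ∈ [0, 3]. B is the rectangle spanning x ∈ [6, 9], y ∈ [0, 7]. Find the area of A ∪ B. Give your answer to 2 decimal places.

By inclusion–exclusion:
Individual areas: |A| = 30, |B| = 21.
|A∩B|: x∈[6,9], y∈[0,3] → 3·3 = 9.
|A ∪ B| = 51 − 9 = 42.00.

42.00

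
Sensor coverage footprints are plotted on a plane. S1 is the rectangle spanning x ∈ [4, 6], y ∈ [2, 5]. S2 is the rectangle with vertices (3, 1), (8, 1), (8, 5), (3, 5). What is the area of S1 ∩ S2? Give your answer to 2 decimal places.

6.00

|S1∩S2|: x∈[4,6], y∈[2,5] → 2·3 = 6.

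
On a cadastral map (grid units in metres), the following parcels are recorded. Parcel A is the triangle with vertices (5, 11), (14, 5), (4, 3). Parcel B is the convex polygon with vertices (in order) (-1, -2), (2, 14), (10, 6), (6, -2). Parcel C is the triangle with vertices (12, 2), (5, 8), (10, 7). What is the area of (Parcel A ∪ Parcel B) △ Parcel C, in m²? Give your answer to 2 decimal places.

108.39

|Parcel A ∪ Parcel B| = 116.
|(Parcel A ∪ Parcel B) ∩ Parcel C| = 9.5546.
|(Parcel A ∪ Parcel B) △ Parcel C| = 116 + 11.5 − 19.1091 = 108.39.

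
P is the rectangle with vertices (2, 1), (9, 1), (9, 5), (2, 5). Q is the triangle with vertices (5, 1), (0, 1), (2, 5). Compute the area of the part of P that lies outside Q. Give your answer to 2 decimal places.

22.00

|P| = 28, |P∩Q| = 6.
|P ∖ Q| = |P| − |P∩Q| = 28 − 6 = 22.00.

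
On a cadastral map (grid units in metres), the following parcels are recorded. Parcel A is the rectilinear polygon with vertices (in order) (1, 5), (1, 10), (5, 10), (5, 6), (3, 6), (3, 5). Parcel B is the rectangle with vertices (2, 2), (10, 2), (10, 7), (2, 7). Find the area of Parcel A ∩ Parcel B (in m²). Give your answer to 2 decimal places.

4.00

The intersection is the polygon with vertices (5,6), (3,6), (3,5), (2,5), (2,7), (5,7).
By the shoelace formula its area is 4.00.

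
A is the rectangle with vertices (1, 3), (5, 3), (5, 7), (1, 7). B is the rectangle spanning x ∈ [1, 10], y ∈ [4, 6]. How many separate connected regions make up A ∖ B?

2

A ∖ B splits into 2 disjoint pieces (area 4, area 4).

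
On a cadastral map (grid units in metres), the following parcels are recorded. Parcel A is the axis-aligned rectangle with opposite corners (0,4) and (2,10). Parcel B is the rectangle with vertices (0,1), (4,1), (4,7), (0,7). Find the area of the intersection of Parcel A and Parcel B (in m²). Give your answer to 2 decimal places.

|Parcel A∩Parcel B|: x∈[0,2], y∈[4,7] → 2·3 = 6.

6.00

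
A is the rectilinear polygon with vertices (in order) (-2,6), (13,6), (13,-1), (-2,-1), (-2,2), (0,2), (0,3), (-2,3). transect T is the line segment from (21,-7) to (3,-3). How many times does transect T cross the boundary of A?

The segment lies entirely outside A and never meets its boundary.

0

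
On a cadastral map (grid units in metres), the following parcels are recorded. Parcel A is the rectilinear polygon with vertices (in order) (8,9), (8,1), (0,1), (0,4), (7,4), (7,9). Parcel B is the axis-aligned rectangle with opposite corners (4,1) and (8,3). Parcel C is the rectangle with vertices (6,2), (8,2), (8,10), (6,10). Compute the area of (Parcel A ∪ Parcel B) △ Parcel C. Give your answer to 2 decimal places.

27.00

|Parcel A ∪ Parcel B| = 29.
|(Parcel A ∪ Parcel B) ∩ Parcel C| = 9.
|(Parcel A ∪ Parcel B) △ Parcel C| = 29 + 16 − 18 = 27.00.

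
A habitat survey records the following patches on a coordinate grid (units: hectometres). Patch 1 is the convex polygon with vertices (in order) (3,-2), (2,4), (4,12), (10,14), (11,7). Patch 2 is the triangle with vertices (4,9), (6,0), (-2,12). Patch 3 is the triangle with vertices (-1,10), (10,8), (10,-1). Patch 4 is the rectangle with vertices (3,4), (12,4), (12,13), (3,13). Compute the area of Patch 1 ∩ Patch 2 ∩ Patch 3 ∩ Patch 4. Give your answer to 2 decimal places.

5.75

The intersection is the polygon with vertices (5.111,4), (5,4), (3,6), (3,8), (3.304,9.217), (3.714,9.143), (4,9).
By the shoelace formula its area is 5.75.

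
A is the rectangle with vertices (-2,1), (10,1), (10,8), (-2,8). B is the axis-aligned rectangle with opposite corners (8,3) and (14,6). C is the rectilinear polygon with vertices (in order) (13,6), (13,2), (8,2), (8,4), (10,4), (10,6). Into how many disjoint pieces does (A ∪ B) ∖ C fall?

2

(A ∪ B) ∖ C splits into 2 disjoint pieces (area 80, area 3).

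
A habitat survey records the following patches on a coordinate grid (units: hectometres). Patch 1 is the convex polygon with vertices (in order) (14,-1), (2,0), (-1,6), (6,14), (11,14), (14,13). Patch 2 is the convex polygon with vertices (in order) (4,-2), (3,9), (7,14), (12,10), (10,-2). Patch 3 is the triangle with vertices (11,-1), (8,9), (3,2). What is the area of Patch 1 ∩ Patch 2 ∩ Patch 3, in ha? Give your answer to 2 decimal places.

The intersection is the polygon with vertices (3.564,2.79), (8,9), (10.464,0.786), (10.219,-0.685), (10.143,-0.679), (3.659,1.753).
By the shoelace formula its area is 34.55.

34.55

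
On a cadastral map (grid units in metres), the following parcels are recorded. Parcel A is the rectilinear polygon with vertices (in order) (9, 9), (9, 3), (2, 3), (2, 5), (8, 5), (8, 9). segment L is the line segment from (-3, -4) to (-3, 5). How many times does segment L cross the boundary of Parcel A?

The segment lies entirely outside Parcel A and never meets its boundary.

0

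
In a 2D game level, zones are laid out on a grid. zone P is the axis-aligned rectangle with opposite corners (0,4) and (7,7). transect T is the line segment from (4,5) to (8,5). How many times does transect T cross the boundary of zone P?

The segment meets the boundary at (7,5).

1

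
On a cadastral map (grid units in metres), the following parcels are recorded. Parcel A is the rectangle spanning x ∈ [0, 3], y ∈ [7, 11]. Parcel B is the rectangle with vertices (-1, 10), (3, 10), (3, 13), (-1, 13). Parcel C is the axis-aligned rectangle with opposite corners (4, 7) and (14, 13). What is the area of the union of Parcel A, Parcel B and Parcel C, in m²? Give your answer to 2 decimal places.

By inclusion–exclusion:
Individual areas: |Parcel A| = 12, |Parcel B| = 12, |Parcel C| = 60.
|Parcel A∩Parcel B|: x∈[0,3], y∈[10,11] → 3·1 = 3.
|Parcel A∩Parcel C| = 0 (no overlap).
|Parcel B∩Parcel C| = 0 (no overlap).
|Parcel A∩Parcel B∩Parcel C| = 0.
|Parcel A ∪ Parcel B ∪ Parcel C| = 84 − 3 + 0 = 81.00.

81.00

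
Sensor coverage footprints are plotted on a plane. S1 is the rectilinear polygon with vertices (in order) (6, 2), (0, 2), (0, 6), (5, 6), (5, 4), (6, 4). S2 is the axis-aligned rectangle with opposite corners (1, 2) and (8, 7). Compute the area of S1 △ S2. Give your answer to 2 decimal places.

|S1| = 22, |S2| = 35, |S1∩S2| = 18.
|S1 △ S2| = |S1| + |S2| − 2·|S1∩S2| = 22 + 35 − 36 = 21.00.

21.00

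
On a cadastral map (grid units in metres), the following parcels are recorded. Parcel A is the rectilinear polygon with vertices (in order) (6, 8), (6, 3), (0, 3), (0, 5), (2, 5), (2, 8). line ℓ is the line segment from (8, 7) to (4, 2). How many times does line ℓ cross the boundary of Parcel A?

2

The segment meets the boundary at (4.8,3), (6,4.5).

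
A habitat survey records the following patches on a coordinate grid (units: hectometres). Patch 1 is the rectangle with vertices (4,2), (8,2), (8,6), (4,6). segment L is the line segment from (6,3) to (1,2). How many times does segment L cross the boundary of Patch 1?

1

The segment meets the boundary at (4,2.6).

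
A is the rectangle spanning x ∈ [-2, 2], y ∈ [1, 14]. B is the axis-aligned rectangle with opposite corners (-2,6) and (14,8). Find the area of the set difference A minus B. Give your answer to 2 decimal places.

44.00

|A∩B|: x∈[-2,2], y∈[6,8] → 4·2 = 8.
|A| = 52.
|A ∖ B| = |A| − |A∩B| = 52 − 8 = 44.00.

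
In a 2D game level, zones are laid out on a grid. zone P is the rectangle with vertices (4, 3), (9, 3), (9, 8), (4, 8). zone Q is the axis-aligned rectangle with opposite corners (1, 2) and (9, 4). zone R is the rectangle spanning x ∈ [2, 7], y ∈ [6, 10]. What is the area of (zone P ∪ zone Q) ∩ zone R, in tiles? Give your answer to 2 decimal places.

The region (zone P ∪ zone Q) ∩ zone R is the polygon with vertices (4,8), (7,8), (7,6), (4,6).
By the shoelace formula its area is 6.00.

6.00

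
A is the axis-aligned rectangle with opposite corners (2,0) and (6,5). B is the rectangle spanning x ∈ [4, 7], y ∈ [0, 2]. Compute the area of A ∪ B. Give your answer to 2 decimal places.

22.00

By inclusion–exclusion:
Individual areas: |A| = 20, |B| = 6.
|A∩B|: x∈[4,6], y∈[0,2] → 2·2 = 4.
|A ∪ B| = 26 − 4 = 22.00.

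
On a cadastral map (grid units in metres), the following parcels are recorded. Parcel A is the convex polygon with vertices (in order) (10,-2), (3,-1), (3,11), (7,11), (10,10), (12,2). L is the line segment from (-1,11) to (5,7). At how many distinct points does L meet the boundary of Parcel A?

The segment meets the boundary at (3,8.333).

1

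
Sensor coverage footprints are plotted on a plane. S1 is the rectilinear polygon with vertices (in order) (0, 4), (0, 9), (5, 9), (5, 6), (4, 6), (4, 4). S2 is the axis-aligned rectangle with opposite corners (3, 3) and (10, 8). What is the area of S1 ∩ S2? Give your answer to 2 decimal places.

6.00

The intersection is the polygon with vertices (5,6), (4,6), (4,4), (3,4), (3,8), (5,8).
By the shoelace formula its area is 6.00.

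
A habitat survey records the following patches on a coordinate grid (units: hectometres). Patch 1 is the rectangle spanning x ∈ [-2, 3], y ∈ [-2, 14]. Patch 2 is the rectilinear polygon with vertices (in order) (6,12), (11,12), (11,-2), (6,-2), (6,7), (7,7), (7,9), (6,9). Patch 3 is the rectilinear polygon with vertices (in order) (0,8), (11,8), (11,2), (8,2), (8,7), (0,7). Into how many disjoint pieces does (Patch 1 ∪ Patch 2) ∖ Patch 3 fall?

(Patch 1 ∪ Patch 2) ∖ Patch 3 splits into 3 disjoint pieces (area 77, area 19, area 30).

3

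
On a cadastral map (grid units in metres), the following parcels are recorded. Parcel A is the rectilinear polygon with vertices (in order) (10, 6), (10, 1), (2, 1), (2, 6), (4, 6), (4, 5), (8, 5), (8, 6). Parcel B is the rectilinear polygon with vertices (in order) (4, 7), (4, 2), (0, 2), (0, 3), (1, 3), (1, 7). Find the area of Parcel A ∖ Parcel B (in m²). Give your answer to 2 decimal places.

|Parcel A| = 36, |Parcel A∩Parcel B| = 8.
|Parcel A ∖ Parcel B| = |Parcel A| − |Parcel A∩Parcel B| = 36 − 8 = 28.00.

28.00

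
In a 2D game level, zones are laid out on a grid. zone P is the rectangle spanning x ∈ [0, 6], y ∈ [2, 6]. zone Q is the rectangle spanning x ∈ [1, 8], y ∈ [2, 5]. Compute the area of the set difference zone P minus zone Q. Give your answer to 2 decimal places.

9.00

|zone P∩zone Q|: x∈[1,6], y∈[2,5] → 5·3 = 15.
|zone P| = 24.
|zone P ∖ zone Q| = |zone P| − |zone P∩zone Q| = 24 − 15 = 9.00.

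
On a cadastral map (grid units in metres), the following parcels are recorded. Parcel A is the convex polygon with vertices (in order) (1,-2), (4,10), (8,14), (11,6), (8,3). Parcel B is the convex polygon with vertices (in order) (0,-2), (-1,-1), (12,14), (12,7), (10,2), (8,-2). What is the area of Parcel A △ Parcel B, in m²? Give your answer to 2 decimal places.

|Parcel A| = 73, |Parcel B| = 93, |Parcel A∩Parcel B| = 45.7132.
|Parcel A △ Parcel B| = |Parcel A| + |Parcel B| − 2·|Parcel A∩Parcel B| = 73 + 93 − 91.4264 = 74.57.

74.57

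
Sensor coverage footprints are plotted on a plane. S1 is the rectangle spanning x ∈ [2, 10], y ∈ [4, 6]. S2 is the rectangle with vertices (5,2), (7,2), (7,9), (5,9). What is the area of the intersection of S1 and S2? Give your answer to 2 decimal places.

|S1∩S2|: x∈[5,7], y∈[4,6] → 2·2 = 4.

4.00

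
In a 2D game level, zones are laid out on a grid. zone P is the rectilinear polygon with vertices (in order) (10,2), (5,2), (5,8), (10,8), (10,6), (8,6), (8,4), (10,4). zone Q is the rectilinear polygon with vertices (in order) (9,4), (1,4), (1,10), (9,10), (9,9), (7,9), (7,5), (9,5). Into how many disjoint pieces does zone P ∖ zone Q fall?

2

zone P ∖ zone Q splits into 2 disjoint pieces (area 10, area 7).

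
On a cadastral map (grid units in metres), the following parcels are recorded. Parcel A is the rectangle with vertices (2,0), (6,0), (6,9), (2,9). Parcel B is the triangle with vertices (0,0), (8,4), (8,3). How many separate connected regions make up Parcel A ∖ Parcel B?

2

Parcel A ∖ Parcel B splits into 2 disjoint pieces (area 6, area 28).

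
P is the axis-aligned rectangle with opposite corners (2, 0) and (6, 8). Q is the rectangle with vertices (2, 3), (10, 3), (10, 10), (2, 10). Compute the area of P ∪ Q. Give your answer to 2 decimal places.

By inclusion–exclusion:
Individual areas: |P| = 32, |Q| = 56.
|P∩Q|: x∈[2,6], y∈[3,8] → 4·5 = 20.
|P ∪ Q| = 88 − 20 = 68.00.

68.00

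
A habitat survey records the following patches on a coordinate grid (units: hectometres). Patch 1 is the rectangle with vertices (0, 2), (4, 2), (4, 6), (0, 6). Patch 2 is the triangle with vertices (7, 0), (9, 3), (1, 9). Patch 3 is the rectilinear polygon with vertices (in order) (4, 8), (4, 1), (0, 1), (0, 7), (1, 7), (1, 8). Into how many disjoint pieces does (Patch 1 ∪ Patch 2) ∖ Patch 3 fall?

2

(Patch 1 ∪ Patch 2) ∖ Patch 3 splits into 2 disjoint pieces (area 0.3333, area 14.625).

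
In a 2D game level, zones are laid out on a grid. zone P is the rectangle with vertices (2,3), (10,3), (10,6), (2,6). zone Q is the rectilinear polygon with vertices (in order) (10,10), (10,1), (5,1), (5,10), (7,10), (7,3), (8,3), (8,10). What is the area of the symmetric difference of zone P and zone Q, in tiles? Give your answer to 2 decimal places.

38.00

|zone P| = 24, |zone Q| = 38, |zone P∩zone Q| = 12.
|zone P △ zone Q| = |zone P| + |zone Q| − 2·|zone P∩zone Q| = 24 + 38 − 24 = 38.00.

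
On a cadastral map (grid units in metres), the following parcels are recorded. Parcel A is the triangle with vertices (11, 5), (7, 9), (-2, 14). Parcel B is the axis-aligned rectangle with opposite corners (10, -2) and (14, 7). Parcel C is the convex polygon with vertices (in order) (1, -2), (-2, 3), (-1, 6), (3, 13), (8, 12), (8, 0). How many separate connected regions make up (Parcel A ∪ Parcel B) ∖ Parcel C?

2

(Parcel A ∪ Parcel B) ∖ Parcel C splits into 2 disjoint pieces (area 1.1543, area 37.2308).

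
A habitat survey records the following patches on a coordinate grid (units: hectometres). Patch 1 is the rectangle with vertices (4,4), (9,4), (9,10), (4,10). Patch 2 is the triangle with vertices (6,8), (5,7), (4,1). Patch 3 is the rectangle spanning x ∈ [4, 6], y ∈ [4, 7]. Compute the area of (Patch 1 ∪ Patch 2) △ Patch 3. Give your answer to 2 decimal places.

24.54

|Patch 1 ∪ Patch 2| = 30.5357.
|(Patch 1 ∪ Patch 2) ∩ Patch 3| = 6.
|(Patch 1 ∪ Patch 2) △ Patch 3| = 30.5357 + 6 − 12 = 24.54.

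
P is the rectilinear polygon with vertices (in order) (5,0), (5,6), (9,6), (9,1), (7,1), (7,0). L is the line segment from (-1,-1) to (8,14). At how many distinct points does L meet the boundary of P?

The segment lies entirely outside P and never meets its boundary.

0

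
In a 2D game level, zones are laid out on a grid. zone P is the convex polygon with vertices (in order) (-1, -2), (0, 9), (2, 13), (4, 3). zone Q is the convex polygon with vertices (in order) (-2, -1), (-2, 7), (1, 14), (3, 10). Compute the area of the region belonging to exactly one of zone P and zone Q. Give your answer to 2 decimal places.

|zone P| = 39, |zone Q| = 33, |zone P∩zone Q| = 14.1679.
|zone P △ zone Q| = |zone P| + |zone Q| − 2·|zone P∩zone Q| = 39 + 33 − 28.3359 = 43.66.

43.66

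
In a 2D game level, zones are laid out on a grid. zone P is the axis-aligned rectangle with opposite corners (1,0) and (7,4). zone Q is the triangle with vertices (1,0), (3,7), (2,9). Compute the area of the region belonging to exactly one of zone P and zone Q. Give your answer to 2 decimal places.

26.71

|zone P| = 24, |zone Q| = 5.5, |zone P∩zone Q| = 1.3968.
|zone P △ zone Q| = |zone P| + |zone Q| − 2·|zone P∩zone Q| = 24 + 5.5 − 2.7937 = 26.71.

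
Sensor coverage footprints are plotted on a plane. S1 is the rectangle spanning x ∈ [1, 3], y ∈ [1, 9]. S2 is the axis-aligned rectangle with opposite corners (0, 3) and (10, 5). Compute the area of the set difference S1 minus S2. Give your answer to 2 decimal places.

12.00

|S1∩S2|: x∈[1,3], y∈[3,5] → 2·2 = 4.
|S1| = 16.
|S1 ∖ S2| = |S1| − |S1∩S2| = 16 − 4 = 12.00.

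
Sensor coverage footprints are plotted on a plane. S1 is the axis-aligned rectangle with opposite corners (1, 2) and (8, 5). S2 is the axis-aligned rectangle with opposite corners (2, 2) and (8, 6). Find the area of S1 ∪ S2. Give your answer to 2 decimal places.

27.00

By inclusion–exclusion:
Individual areas: |S1| = 21, |S2| = 24.
|S1∩S2|: x∈[2,8], y∈[2,5] → 6·3 = 18.
|S1 ∪ S2| = 45 − 18 = 27.00.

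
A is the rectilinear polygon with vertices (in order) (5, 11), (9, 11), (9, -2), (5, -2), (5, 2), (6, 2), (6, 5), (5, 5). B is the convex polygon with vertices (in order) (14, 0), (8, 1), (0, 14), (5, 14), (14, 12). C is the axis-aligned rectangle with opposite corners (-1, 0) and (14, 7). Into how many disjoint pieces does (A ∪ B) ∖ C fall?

2

(A ∪ B) ∖ C splits into 2 disjoint pieces (area 8, area 73.9231).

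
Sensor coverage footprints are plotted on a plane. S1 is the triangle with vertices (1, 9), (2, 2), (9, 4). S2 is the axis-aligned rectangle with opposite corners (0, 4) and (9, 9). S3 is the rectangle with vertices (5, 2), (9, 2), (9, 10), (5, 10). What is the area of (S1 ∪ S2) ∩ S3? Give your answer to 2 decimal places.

The region (S1 ∪ S2) ∩ S3 is the polygon with vertices (9,9), (9,4), (5,2.857), (5,9).
By the shoelace formula its area is 22.29.

22.29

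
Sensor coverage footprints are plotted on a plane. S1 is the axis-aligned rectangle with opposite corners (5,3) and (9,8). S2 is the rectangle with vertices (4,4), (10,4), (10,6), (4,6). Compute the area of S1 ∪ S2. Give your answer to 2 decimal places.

24.00

By inclusion–exclusion:
Individual areas: |S1| = 20, |S2| = 12.
|S1∩S2|: x∈[5,9], y∈[4,6] → 4·2 = 8.
|S1 ∪ S2| = 32 − 8 = 24.00.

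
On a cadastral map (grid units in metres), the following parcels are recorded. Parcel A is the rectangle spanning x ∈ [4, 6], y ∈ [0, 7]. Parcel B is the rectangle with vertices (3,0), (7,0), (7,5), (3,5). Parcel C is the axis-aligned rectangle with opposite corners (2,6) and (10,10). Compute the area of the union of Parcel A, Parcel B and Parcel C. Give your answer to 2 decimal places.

By inclusion–exclusion:
Individual areas: |Parcel A| = 14, |Parcel B| = 20, |Parcel C| = 32.
|Parcel A∩Parcel B|: x∈[4,6], y∈[0,5] → 2·5 = 10.
|Parcel A∩Parcel C|: x∈[4,6], y∈[6,7] → 2·1 = 2.
|Parcel B∩Parcel C| = 0 (no overlap).
|Parcel A∩Parcel B∩Parcel C| = 0.
|Parcel A ∪ Parcel B ∪ Parcel C| = 66 − 12 + 0 = 54.00.

54.00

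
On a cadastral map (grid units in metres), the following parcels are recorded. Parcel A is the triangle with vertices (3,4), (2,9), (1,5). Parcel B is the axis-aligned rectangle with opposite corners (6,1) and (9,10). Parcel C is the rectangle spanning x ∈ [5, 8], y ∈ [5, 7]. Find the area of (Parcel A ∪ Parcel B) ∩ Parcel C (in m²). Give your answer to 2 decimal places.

4.00

The region (Parcel A ∪ Parcel B) ∩ Parcel C is the polygon with vertices (6,7), (8,7), (8,5), (6,5).
By the shoelace formula its area is 4.00.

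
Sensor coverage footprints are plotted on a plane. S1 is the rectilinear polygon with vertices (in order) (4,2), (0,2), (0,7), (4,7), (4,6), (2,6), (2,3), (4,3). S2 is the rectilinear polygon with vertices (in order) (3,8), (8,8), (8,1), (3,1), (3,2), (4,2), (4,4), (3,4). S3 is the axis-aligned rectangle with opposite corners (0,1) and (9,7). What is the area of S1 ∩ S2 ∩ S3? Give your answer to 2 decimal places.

1.00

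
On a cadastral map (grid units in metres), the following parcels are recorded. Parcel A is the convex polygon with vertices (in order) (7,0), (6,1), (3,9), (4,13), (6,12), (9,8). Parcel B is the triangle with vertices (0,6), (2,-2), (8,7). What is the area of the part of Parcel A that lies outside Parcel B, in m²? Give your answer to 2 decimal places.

|Parcel A| = 42.5, |Parcel A∩Parcel B| = 7.5916.
|Parcel A ∖ Parcel B| = |Parcel A| − |Parcel A∩Parcel B| = 42.5 − 7.5916 = 34.91.

34.91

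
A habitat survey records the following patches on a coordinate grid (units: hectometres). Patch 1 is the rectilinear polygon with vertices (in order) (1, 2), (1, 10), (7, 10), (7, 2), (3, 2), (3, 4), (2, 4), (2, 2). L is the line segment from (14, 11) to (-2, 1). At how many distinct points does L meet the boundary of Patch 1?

The segment meets the boundary at (1,2.875), (2,3.5), (2.8,4), (7,6.625).

4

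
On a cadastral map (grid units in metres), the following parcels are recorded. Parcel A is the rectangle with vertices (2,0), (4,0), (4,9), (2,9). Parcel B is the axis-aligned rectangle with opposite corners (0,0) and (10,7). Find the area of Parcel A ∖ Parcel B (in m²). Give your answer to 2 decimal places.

|Parcel A∩Parcel B|: x∈[2,4], y∈[0,7] → 2·7 = 14.
|Parcel A| = 18.
|Parcel A ∖ Parcel B| = |Parcel A| − |Parcel A∩Parcel B| = 18 − 14 = 4.00.

4.00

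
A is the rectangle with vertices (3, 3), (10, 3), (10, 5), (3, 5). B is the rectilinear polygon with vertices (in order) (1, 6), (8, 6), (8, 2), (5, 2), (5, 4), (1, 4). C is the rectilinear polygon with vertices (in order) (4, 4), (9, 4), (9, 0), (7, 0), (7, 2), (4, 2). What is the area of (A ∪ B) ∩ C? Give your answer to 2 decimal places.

|A ∪ B| = 26.
|(A ∪ B) ∩ C| = 8.00.

8.00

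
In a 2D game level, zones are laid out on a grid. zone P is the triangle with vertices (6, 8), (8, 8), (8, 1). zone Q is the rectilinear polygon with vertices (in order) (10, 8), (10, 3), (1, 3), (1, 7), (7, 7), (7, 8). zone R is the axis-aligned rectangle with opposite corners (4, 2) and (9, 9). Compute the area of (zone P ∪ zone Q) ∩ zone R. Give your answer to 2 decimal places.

23.29

|zone P ∪ zone Q| = 40.4286.
|(zone P ∪ zone Q) ∩ zone R| = 23.29.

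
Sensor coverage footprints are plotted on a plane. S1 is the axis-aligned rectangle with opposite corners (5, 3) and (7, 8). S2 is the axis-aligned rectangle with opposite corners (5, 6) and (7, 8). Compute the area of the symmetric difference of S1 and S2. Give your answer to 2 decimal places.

|S1∩S2|: x∈[5,7], y∈[6,8] → 2·2 = 4.
|S1 △ S2| = |S1| + |S2| − 2·|S1∩S2| = 10 + 4 − 8 = 6.00.

6.00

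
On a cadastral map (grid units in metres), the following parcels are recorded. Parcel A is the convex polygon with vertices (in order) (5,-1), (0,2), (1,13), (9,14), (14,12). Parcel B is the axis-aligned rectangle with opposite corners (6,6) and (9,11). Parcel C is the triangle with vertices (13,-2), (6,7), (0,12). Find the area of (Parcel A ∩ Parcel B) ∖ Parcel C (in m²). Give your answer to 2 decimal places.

14.61

|Parcel A ∩ Parcel B| = 15.
|(Parcel A ∩ Parcel B) ∩ Parcel C| = 0.3889.
|(Parcel A ∩ Parcel B) ∖ Parcel C| = 15 − 0.3889 = 14.61.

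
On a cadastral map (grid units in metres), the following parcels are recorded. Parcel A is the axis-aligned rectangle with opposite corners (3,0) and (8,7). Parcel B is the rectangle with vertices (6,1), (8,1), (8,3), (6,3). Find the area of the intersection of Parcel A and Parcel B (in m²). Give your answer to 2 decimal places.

|Parcel A∩Parcel B|: x∈[6,8], y∈[1,3] → 2·2 = 4.

4.00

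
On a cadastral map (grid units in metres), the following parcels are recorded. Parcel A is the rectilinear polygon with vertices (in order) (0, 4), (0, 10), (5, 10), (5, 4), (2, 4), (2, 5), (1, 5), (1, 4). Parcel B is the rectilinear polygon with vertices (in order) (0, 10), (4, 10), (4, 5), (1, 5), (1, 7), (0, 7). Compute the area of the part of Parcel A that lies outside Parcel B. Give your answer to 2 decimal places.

|Parcel A| = 29, |Parcel A∩Parcel B| = 18.
|Parcel A ∖ Parcel B| = |Parcel A| − |Parcel A∩Parcel B| = 29 − 18 = 11.00.

11.00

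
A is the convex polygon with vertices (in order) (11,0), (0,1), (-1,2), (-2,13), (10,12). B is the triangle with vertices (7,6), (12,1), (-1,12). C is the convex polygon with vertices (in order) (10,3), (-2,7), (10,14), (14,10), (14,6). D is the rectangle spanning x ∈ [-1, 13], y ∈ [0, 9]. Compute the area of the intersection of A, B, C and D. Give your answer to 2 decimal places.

The intersection is the polygon with vertices (7,6), (10,3), (9.4,3.2), (2.546,9), (3,9).
By the shoelace formula its area is 3.92.

3.92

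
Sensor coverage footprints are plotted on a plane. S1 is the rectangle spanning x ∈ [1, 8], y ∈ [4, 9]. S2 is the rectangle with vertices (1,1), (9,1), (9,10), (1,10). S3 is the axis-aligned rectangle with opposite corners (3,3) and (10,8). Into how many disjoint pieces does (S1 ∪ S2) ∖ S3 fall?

(S1 ∪ S2) ∖ S3 is a single connected region.

1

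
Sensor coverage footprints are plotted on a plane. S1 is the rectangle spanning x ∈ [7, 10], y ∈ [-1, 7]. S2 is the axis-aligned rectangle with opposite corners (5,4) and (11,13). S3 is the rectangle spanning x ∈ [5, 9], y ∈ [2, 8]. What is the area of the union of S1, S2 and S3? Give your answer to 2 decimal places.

By inclusion–exclusion:
Individual areas: |S1| = 24, |S2| = 54, |S3| = 24.
|S1∩S2|: x∈[7,10], y∈[4,7] → 3·3 = 9.
|S1∩S3|: x∈[7,9], y∈[2,7] → 2·5 = 10.
|S2∩S3|: x∈[5,9], y∈[4,8] → 4·4 = 16.
|S1∩S2∩S3| = 6.
|S1 ∪ S2 ∪ S3| = 102 − 35 + 6 = 73.00.

73.00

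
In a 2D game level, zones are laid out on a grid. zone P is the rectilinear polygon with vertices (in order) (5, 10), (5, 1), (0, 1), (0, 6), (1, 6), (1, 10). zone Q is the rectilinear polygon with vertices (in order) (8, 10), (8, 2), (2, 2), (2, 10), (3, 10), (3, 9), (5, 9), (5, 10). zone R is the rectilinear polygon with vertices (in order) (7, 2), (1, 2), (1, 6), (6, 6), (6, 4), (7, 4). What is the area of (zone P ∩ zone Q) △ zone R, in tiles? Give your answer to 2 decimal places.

|zone P ∩ zone Q| = 22.
|(zone P ∩ zone Q) ∩ zone R| = 12.
|(zone P ∩ zone Q) △ zone R| = 22 + 22 − 24 = 20.00.

20.00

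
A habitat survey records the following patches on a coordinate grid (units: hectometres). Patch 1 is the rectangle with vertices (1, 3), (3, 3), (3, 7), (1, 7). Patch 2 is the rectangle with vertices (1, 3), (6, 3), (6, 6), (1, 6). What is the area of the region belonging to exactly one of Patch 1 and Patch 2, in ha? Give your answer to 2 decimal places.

11.00

|Patch 1∩Patch 2|: x∈[1,3], y∈[3,6] → 2·3 = 6.
|Patch 1 △ Patch 2| = |Patch 1| + |Patch 2| − 2·|Patch 1∩Patch 2| = 8 + 15 − 12 = 11.00.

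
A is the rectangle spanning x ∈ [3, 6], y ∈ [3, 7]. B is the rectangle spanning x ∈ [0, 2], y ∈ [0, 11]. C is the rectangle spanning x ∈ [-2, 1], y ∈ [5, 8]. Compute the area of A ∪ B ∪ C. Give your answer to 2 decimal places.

By inclusion–exclusion:
Individual areas: |A| = 12, |B| = 22, |C| = 9.
|A∩B| = 0 (no overlap).
|A∩C| = 0 (no overlap).
|B∩C|: x∈[0,1], y∈[5,8] → 1·3 = 3.
|A∩B∩C| = 0.
|A ∪ B ∪ C| = 43 − 3 + 0 = 40.00.

40.00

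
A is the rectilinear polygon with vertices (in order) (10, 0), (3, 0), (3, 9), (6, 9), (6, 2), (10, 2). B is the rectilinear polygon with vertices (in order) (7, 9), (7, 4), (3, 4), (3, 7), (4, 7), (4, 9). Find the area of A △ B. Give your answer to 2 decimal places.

|A| = 35, |B| = 18, |A∩B| = 13.
|A △ B| = |A| + |B| − 2·|A∩B| = 35 + 18 − 26 = 27.00.

27.00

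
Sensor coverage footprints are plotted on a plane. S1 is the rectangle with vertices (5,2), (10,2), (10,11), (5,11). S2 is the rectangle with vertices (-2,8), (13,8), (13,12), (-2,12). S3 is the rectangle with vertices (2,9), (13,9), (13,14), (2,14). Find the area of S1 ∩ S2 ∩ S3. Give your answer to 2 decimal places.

10.00

The intersection is the polygon with vertices (10,11), (10,9), (5,9), (5,11).
By the shoelace formula its area is 10.00.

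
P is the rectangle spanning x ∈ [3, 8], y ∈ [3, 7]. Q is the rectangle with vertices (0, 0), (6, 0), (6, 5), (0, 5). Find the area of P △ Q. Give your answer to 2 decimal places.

38.00

|P∩Q|: x∈[3,6], y∈[3,5] → 3·2 = 6.
|P △ Q| = |P| + |Q| − 2·|P∩Q| = 20 + 30 − 12 = 38.00.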